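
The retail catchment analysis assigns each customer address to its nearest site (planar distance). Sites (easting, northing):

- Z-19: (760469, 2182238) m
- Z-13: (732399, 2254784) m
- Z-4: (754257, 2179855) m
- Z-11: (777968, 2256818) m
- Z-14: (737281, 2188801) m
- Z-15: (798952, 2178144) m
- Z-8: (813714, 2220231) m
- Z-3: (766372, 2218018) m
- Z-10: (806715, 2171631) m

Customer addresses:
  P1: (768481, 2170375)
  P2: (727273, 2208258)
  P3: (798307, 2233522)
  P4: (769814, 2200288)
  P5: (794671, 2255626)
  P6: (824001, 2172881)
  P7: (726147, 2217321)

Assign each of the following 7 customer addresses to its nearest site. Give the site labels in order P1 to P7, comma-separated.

Z-19, Z-14, Z-8, Z-3, Z-11, Z-10, Z-14

P1 → Z-19 (d²=204922913.00)
P2 → Z-14 (d²=478734913.00)
P3 → Z-8 (d²=414026330.00)
P4 → Z-3 (d²=326200264.00)
P5 → Z-11 (d²=280411073.00)
P6 → Z-10 (d²=300368296.00)
P7 → Z-14 (d²=937356356.00)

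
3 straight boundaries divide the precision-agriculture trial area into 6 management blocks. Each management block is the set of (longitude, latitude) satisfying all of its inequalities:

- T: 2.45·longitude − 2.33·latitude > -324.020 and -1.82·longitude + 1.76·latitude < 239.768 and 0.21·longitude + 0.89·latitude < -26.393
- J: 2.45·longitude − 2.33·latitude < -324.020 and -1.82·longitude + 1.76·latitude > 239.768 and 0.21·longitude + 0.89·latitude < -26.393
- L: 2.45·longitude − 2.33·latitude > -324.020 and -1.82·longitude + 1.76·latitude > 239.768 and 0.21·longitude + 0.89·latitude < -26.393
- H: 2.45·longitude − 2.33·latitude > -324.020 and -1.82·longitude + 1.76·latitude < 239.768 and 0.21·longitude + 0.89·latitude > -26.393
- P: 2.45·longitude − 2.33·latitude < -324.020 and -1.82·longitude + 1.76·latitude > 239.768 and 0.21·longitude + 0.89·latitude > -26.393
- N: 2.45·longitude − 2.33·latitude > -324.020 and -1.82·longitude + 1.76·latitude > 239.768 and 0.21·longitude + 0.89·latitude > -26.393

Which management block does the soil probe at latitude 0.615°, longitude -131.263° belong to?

2.45·-131.263 − 2.33·0.615 = -323.027, which is > -324.020
-1.82·-131.263 + 1.76·0.615 = 239.981, which is > 239.768
0.21·-131.263 + 0.89·0.615 = -27.018, which is < -26.393
This sign pattern matches L.

L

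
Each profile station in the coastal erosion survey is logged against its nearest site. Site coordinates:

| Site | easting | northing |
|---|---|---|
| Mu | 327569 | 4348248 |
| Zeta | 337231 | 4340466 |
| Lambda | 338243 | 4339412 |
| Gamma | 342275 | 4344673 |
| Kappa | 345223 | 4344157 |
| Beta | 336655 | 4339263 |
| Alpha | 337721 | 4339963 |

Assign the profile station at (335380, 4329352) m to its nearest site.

Beta

Squared distances to each site:
Mu: 418070537.000; Zeta: 126947197.000; Lambda: 109400369.000; Gamma: 282274066.000; Kappa: 316072674.000; Beta: 99853546.000; Alpha: 118073602.000.
Minimum at Beta.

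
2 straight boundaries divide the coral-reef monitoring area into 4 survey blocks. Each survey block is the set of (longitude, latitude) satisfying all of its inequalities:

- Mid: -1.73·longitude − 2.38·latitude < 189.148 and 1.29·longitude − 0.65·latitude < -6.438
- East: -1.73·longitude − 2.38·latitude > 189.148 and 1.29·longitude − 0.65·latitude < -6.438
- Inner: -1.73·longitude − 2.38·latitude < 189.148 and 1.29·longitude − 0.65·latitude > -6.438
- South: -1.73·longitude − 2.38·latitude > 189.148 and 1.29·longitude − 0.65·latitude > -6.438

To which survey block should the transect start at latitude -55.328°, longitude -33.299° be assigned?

-1.73·-33.299 − 2.38·-55.328 = 189.288, which is > 189.148
1.29·-33.299 − 0.65·-55.328 = -6.993, which is < -6.438
This sign pattern matches East.

East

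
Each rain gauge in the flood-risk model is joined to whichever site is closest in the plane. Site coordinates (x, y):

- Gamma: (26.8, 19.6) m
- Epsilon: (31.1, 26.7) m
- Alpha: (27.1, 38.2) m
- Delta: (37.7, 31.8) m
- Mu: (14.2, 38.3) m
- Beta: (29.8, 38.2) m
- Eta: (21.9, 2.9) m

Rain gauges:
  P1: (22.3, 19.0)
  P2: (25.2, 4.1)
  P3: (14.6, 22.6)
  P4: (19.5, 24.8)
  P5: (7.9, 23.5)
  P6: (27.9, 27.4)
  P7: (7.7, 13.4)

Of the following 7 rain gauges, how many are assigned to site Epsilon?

P1 → Gamma
P2 → Eta
P3 → Gamma
P4 → Gamma
P5 → Mu
P6 → Epsilon
P7 → Eta
1 of the 7 goes to Epsilon.

1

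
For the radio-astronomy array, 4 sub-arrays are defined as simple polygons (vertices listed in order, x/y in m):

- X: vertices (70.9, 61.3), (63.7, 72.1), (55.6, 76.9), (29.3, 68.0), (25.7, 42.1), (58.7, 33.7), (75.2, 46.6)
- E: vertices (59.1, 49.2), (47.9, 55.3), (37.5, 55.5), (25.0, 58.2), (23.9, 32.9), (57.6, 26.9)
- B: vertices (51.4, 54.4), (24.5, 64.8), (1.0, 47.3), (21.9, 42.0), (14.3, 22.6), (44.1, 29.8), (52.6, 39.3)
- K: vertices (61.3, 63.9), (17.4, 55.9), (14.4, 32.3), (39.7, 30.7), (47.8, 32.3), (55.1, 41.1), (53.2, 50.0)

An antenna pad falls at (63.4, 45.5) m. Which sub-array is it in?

X

Cast a ray rightward from (63.4, 45.5). For each polygon, the edges (by vertex number in listed order) whose endpoints lie on opposite sides of y = 45.5, where each meets that height, and whether that is right or left of the point:
X: 4–5 at x≈26.17 (left), 6–7 at x≈73.79 (right) → 1 crossing.
E: 4–5 at x≈24.45 (left), 6–1 at x≈58.85 (left) → 0 crossings.
B: 3–4 at x≈8.10 (left), 7–1 at x≈52.11 (left) → 0 crossings.
K: 2–3 at x≈16.08 (left), 6–7 at x≈54.16 (left) → 0 crossings.
Only X has an odd count, so the point is inside X.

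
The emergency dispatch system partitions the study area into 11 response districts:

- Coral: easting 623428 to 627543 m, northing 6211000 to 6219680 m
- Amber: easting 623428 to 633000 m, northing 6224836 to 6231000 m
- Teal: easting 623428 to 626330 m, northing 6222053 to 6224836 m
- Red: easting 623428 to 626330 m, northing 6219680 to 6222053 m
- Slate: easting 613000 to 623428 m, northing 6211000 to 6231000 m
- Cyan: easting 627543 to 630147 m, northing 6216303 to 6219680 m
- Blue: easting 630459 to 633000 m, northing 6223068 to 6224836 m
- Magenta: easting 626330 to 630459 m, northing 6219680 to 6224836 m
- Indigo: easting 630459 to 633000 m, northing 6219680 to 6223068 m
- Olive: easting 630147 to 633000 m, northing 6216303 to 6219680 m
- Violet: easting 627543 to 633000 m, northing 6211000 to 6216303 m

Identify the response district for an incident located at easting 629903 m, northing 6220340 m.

The point has easting = 629903 and northing = 6220340.
Only Magenta satisfies 626330 ≤ easting ≤ 630459 and 6219680 ≤ northing ≤ 6224836.

Magenta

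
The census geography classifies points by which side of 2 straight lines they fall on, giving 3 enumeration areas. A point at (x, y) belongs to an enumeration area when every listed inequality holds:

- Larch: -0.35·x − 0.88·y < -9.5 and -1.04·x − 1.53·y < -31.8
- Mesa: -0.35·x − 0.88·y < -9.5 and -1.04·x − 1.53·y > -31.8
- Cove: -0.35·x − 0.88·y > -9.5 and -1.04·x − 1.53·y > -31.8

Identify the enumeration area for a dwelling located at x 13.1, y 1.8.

-0.35·13.1 − 0.88·1.8 = -6.169, which is > -9.5
-1.04·13.1 − 1.53·1.8 = -16.378, which is > -31.8
This sign pattern matches Cove.

Cove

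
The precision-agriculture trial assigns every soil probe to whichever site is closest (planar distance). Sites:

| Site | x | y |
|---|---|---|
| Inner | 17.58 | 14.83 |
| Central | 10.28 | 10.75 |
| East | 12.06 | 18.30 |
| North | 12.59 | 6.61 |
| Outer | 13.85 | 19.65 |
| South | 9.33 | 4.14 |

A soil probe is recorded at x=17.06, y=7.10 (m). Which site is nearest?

Squared distances to each site:
Inner: 60.023; Central: 59.291; East: 150.440; North: 20.221; Outer: 167.807; South: 68.514.
Minimum at North.

North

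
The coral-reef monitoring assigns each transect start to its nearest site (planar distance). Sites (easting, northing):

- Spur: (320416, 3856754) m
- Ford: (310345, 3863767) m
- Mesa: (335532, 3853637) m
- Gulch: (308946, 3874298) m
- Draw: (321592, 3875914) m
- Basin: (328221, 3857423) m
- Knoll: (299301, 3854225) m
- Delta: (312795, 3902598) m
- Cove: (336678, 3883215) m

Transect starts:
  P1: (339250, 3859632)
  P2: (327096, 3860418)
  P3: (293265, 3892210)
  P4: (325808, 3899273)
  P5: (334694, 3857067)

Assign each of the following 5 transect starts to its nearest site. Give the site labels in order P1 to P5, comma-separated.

Mesa, Basin, Delta, Delta, Mesa

P1 → Mesa (d²=49763549.00)
P2 → Basin (d²=10235650.00)
P3 → Delta (d²=489331444.00)
P4 → Delta (d²=180393794.00)
P5 → Mesa (d²=12467144.00)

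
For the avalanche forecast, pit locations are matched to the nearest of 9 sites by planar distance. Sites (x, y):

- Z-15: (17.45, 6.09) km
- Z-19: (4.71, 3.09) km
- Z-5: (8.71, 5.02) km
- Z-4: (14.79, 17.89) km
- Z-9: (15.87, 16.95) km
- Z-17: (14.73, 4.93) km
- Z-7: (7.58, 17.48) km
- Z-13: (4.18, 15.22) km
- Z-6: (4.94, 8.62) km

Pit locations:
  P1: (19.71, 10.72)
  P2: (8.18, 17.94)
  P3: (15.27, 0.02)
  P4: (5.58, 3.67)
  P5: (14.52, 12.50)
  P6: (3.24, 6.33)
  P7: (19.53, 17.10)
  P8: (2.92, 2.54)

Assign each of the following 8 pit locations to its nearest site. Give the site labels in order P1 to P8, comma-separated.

P1 → Z-15 (d²=26.54)
P2 → Z-7 (d²=0.57)
P3 → Z-17 (d²=24.40)
P4 → Z-19 (d²=1.09)
P5 → Z-9 (d²=21.62)
P6 → Z-6 (d²=8.13)
P7 → Z-9 (d²=13.42)
P8 → Z-19 (d²=3.51)

Z-15, Z-7, Z-17, Z-19, Z-9, Z-6, Z-9, Z-19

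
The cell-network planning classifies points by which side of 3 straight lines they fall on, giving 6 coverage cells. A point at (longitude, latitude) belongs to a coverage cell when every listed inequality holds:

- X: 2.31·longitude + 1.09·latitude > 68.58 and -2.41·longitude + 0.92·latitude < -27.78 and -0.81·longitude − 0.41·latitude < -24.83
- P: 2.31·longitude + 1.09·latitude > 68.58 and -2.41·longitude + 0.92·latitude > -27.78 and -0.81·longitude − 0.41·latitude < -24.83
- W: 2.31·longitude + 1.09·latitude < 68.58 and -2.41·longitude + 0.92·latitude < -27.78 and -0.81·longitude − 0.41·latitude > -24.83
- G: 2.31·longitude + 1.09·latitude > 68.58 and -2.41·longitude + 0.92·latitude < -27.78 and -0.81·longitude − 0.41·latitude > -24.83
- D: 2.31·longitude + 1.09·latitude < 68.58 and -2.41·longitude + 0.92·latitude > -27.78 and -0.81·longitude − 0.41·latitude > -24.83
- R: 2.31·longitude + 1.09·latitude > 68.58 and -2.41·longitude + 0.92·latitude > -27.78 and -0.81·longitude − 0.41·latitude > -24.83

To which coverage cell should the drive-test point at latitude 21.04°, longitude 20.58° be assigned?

2.31·20.58 + 1.09·21.04 = 70.473, which is > 68.58
-2.41·20.58 + 0.92·21.04 = -30.241, which is < -27.78
-0.81·20.58 − 0.41·21.04 = -25.296, which is < -24.83
This sign pattern matches X.

X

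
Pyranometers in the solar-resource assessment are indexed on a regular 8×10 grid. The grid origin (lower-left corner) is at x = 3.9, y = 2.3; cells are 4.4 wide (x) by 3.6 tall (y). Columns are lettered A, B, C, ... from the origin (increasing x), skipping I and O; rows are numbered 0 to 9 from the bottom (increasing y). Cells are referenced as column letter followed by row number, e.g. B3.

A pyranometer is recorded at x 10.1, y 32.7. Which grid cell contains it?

Column index: ⌊(10.1 − 3.9) / 4.4⌋ = ⌊1.409⌋ = 1 → column B
Row offset from origin: ⌊(32.7 − 2.3) / 3.6⌋ = ⌊8.444⌋ = 8 → row 8

B8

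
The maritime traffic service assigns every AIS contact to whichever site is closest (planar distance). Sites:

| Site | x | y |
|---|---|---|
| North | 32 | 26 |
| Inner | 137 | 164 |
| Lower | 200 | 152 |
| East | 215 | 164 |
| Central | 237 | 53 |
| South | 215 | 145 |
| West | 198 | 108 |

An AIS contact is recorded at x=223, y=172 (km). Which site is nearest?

Squared distances to each site:
North: 57797.000; Inner: 7460.000; Lower: 929.000; East: 128.000; Central: 14357.000; South: 793.000; West: 4721.000.
Minimum at East.

East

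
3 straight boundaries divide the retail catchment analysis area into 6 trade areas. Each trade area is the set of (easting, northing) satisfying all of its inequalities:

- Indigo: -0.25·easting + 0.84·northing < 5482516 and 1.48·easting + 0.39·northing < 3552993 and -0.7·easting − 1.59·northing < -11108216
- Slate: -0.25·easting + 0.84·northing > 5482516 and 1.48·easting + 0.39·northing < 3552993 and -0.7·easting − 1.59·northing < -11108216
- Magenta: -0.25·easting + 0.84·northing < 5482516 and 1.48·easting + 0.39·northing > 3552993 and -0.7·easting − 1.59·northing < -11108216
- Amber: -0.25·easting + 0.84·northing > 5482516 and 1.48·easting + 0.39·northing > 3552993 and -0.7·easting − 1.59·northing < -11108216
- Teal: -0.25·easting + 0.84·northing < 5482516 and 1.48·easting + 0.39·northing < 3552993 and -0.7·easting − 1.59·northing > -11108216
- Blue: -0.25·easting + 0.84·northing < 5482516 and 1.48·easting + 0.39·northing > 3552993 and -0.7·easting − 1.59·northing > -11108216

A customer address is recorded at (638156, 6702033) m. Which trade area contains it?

Blue

-0.25·638156 + 0.84·6702033 = 5470168.720, which is < 5482516
1.48·638156 + 0.39·6702033 = 3558263.750, which is > 3552993
-0.7·638156 − 1.59·6702033 = -11102941.670, which is > -11108216
This sign pattern matches Blue.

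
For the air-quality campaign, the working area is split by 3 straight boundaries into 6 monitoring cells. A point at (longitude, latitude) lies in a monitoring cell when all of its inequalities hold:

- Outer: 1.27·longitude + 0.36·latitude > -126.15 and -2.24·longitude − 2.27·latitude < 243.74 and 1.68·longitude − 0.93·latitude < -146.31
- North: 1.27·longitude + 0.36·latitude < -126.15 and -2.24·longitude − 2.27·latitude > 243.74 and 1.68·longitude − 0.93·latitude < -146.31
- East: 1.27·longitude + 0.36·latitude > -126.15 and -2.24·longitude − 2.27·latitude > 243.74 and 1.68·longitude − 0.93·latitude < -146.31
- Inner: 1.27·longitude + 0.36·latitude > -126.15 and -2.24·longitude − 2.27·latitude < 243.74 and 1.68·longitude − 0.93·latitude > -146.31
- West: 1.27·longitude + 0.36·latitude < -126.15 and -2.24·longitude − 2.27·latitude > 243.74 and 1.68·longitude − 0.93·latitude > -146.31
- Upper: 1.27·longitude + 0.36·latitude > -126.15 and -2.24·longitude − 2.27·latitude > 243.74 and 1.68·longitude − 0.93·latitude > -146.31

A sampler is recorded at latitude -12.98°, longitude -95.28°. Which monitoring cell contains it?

1.27·-95.28 + 0.36·-12.98 = -125.678, which is > -126.15
-2.24·-95.28 − 2.27·-12.98 = 242.892, which is < 243.74
1.68·-95.28 − 0.93·-12.98 = -147.999, which is < -146.31
This sign pattern matches Outer.

Outer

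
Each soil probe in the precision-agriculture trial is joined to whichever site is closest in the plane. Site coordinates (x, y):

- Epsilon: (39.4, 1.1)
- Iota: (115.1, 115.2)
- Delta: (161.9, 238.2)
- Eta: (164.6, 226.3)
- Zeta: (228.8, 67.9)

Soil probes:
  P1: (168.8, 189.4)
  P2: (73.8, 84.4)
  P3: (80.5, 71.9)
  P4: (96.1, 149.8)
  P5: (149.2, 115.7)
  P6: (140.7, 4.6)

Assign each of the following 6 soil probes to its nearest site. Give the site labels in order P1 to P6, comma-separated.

P1 → Eta (d²=1379.25)
P2 → Iota (d²=2654.33)
P3 → Iota (d²=3072.05)
P4 → Iota (d²=1558.16)
P5 → Iota (d²=1163.06)
P6 → Epsilon (d²=10273.94)

Eta, Iota, Iota, Iota, Iota, Epsilon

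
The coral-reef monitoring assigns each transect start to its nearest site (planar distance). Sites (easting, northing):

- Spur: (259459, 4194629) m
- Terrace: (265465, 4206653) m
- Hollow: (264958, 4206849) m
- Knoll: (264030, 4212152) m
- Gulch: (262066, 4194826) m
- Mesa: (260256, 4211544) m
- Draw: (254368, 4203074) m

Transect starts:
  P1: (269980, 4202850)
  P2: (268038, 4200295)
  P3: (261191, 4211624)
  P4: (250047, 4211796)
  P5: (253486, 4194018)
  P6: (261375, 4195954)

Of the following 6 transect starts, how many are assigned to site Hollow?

0

P1 → Terrace
P2 → Terrace
P3 → Mesa
P4 → Draw
P5 → Spur
P6 → Gulch
0 of the 6 go to Hollow.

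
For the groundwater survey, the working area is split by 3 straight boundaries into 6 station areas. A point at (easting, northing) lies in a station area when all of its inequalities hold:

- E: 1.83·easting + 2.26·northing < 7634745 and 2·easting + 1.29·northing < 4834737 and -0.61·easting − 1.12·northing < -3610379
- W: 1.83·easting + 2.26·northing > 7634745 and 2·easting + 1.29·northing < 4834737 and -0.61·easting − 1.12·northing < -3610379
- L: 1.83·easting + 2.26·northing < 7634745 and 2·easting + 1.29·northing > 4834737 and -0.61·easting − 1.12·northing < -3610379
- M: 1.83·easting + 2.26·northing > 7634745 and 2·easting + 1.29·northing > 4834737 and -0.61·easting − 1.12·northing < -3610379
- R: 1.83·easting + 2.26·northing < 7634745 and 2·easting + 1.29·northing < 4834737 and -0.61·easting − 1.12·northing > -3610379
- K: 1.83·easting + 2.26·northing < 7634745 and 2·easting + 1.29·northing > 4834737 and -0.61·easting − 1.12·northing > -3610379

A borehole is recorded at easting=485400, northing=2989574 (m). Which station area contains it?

W

1.83·485400 + 2.26·2989574 = 7644719.240, which is > 7634745
2·485400 + 1.29·2989574 = 4827350.460, which is < 4834737
-0.61·485400 − 1.12·2989574 = -3644416.880, which is < -3610379
This sign pattern matches W.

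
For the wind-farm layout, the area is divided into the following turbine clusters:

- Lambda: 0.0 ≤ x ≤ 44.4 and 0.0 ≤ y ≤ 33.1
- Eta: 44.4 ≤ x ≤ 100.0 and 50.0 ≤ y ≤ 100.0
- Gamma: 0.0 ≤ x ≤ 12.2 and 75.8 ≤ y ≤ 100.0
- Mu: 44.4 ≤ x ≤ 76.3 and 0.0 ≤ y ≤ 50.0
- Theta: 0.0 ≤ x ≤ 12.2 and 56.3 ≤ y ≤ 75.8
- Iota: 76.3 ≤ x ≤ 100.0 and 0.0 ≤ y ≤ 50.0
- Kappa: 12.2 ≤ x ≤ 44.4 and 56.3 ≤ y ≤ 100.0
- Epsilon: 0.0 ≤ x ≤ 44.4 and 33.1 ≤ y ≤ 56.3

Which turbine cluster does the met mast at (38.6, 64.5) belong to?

The point has x = 38.6 and y = 64.5.
Only Kappa satisfies 12.2 ≤ x ≤ 44.4 and 56.3 ≤ y ≤ 100.0.

Kappa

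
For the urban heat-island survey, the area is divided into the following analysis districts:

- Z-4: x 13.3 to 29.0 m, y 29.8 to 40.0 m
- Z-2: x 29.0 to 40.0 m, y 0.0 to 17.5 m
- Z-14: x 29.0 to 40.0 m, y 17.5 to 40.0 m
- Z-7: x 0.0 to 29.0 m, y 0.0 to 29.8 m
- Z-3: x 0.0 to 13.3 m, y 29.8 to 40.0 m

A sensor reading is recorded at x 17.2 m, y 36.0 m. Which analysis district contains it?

Z-4

The point has x = 17.2 and y = 36.0.
Only Z-4 satisfies 13.3 ≤ x ≤ 29.0 and 29.8 ≤ y ≤ 40.0.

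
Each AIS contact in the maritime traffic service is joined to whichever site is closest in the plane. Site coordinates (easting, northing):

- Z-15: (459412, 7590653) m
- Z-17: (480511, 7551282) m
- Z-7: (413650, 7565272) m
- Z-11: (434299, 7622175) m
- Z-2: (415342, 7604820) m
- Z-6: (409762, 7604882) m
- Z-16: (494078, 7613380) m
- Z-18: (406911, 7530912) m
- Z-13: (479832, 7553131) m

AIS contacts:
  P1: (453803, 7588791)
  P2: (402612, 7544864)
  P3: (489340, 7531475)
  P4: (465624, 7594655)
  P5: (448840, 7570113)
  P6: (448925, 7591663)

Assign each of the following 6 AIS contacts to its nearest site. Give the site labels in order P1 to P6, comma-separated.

Z-15, Z-18, Z-17, Z-15, Z-15, Z-15

P1 → Z-15 (d²=34927925.00)
P2 → Z-18 (d²=213139705.00)
P3 → Z-17 (d²=470268490.00)
P4 → Z-15 (d²=54604948.00)
P5 → Z-15 (d²=533658784.00)
P6 → Z-15 (d²=110997269.00)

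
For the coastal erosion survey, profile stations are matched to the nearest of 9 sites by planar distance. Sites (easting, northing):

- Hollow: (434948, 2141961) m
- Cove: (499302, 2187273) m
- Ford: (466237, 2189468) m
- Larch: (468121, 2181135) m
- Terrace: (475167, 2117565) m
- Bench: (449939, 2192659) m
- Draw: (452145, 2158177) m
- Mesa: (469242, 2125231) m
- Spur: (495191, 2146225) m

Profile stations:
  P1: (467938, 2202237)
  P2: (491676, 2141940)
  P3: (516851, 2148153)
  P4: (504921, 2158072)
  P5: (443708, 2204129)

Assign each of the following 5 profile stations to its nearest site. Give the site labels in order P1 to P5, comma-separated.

P1 → Ford (d²=165940762.00)
P2 → Spur (d²=30716450.00)
P3 → Spur (d²=472872784.00)
P4 → Spur (d²=235024309.00)
P5 → Bench (d²=170386261.00)

Ford, Spur, Spur, Spur, Bench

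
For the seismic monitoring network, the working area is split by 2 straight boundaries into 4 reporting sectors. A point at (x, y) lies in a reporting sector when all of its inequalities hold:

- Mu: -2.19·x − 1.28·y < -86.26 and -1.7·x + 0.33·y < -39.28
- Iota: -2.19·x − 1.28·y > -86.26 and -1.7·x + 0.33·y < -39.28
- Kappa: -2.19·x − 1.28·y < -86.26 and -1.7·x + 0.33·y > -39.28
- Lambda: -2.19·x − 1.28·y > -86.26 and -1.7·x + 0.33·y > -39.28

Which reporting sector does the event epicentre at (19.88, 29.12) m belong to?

Lambda

-2.19·19.88 − 1.28·29.12 = -80.811, which is > -86.26
-1.7·19.88 + 0.33·29.12 = -24.186, which is > -39.28
This sign pattern matches Lambda.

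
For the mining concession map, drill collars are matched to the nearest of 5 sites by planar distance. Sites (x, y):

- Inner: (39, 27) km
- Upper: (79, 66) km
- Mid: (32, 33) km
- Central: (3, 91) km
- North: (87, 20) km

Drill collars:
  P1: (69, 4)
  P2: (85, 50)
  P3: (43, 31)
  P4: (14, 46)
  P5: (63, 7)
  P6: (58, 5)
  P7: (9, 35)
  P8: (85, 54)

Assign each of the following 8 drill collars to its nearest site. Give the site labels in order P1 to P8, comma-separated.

North, Upper, Inner, Mid, North, Inner, Mid, Upper

P1 → North (d²=580.00)
P2 → Upper (d²=292.00)
P3 → Inner (d²=32.00)
P4 → Mid (d²=493.00)
P5 → North (d²=745.00)
P6 → Inner (d²=845.00)
P7 → Mid (d²=533.00)
P8 → Upper (d²=180.00)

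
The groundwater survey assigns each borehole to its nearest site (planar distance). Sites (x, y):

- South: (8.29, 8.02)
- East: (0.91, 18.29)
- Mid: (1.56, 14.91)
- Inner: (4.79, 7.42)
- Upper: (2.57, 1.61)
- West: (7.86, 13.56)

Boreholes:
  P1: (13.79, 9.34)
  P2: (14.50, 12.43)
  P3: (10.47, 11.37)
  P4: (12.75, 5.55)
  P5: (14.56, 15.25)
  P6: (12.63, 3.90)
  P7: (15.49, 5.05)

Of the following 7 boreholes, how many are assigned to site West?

P1 → South
P2 → West
P3 → West
P4 → South
P5 → West
P6 → South
P7 → South
3 of the 7 go to West.

3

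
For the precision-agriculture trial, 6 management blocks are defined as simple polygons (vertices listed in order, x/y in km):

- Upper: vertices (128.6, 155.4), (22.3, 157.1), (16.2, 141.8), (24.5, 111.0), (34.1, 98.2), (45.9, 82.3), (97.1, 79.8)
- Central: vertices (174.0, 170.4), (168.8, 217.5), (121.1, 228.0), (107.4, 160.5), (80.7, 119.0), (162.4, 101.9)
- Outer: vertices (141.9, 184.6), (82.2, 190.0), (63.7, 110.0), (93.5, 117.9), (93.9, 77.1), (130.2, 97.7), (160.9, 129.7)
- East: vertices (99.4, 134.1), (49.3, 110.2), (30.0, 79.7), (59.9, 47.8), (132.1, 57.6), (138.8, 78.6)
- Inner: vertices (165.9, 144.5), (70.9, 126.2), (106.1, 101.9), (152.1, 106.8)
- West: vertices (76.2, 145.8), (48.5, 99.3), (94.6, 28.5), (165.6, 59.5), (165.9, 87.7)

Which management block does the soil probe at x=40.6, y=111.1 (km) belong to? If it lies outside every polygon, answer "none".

Cast a ray rightward from (40.6, 111.1). For each polygon, the edges (by vertex number in listed order) whose endpoints lie on opposite sides of y = 111.1, where each meets that height, and whether that is right or left of the point:
Upper: 3–4 at x≈24.47 (left), 7–1 at x≈110.14 (right) → 1 crossing.
Central: 5–6 at x≈118.44 (right), 6–1 at x≈163.96 (right) → 2 crossings.
Outer: 2–3 at x≈63.95 (right), 3–4 at x≈67.85 (right), 4–5 at x≈93.57 (right), 6–7 at x≈143.06 (right) → 4 crossings.
East: 1–2 at x≈51.19 (right), 6–1 at x≈115.73 (right) → 2 crossings.
Inner: 2–3 at x≈92.77 (right), 4–1 at x≈153.67 (right) → 2 crossings.
West: 1–2 at x≈55.53 (right), 5–1 at x≈129.77 (right) → 2 crossings.
Only Upper has an odd count, so the point is inside Upper.

Upper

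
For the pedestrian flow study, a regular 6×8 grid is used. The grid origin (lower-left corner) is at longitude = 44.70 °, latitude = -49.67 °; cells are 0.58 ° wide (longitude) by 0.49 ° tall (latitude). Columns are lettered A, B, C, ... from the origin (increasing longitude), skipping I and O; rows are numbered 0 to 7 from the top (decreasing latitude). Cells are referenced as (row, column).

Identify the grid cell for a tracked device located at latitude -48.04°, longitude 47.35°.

Column index: ⌊(47.35 − 44.70) / 0.58⌋ = ⌊4.569⌋ = 4 → column E
Row offset from origin: ⌊(-48.04 − -49.67) / 0.49⌋ = ⌊3.327⌋ = 3 → row 4 (counted from top)

(4, E)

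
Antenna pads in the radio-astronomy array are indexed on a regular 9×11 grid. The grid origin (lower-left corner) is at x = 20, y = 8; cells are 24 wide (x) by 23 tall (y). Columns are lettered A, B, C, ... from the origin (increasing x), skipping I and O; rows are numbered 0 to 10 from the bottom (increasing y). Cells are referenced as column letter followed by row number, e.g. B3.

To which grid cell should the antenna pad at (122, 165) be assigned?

Column index: ⌊(122 − 20) / 24⌋ = ⌊4.250⌋ = 4 → column E
Row offset from origin: ⌊(165 − 8) / 23⌋ = ⌊6.826⌋ = 6 → row 6

E6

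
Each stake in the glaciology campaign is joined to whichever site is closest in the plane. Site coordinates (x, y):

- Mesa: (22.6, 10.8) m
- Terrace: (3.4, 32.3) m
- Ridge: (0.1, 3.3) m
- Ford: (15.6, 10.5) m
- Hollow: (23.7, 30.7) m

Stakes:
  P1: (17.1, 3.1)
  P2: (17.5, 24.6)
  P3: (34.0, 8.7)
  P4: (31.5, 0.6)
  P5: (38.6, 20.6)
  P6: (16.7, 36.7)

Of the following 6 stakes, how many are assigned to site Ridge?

0

P1 → Ford
P2 → Hollow
P3 → Mesa
P4 → Mesa
P5 → Hollow
P6 → Hollow
0 of the 6 go to Ridge.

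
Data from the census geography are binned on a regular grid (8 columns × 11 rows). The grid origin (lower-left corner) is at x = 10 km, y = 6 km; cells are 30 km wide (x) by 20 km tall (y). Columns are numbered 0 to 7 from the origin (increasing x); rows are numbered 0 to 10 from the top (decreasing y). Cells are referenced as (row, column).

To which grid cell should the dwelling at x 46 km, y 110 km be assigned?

Column index: ⌊(46 − 10) / 30⌋ = ⌊1.200⌋ = 1
Row offset from origin: ⌊(110 − 6) / 20⌋ = ⌊5.200⌋ = 5 → row 5 (counted from top)

(5, 1)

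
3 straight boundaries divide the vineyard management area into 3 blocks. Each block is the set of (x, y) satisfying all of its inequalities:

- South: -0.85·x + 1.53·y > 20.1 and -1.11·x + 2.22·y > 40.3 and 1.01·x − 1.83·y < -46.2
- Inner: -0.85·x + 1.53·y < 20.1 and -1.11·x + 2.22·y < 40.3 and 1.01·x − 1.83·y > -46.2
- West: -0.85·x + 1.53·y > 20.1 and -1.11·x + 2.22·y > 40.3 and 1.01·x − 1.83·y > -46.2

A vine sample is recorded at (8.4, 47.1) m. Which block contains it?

South

-0.85·8.4 + 1.53·47.1 = 64.923, which is > 20.1
-1.11·8.4 + 2.22·47.1 = 95.238, which is > 40.3
1.01·8.4 − 1.83·47.1 = -77.709, which is < -46.2
This sign pattern matches South.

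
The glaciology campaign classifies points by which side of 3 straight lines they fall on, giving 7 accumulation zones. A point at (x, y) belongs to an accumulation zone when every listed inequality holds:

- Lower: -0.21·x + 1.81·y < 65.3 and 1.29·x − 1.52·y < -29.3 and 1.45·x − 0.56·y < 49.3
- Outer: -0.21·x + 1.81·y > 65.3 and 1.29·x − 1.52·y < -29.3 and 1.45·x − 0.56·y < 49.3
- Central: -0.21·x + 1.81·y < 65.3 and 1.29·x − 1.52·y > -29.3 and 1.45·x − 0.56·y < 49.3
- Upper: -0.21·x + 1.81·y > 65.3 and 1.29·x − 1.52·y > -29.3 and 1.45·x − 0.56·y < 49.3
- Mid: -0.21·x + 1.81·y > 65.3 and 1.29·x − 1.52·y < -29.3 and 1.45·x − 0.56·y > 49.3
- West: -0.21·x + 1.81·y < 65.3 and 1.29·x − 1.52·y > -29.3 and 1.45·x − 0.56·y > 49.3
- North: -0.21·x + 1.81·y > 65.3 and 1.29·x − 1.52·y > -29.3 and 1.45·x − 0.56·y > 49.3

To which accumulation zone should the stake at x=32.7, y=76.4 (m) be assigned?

Outer

-0.21·32.7 + 1.81·76.4 = 131.417, which is > 65.3
1.29·32.7 − 1.52·76.4 = -73.945, which is < -29.3
1.45·32.7 − 0.56·76.4 = 4.631, which is < 49.3
This sign pattern matches Outer.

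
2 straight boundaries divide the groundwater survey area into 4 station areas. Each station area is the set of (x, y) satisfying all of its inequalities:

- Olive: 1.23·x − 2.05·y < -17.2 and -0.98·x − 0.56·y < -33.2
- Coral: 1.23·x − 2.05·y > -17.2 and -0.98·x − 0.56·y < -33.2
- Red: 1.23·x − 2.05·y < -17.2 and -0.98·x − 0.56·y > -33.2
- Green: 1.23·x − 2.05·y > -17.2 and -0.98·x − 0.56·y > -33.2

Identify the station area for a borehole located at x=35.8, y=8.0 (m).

Coral

1.23·35.8 − 2.05·8.0 = 27.634, which is > -17.2
-0.98·35.8 − 0.56·8.0 = -39.564, which is < -33.2
This sign pattern matches Coral.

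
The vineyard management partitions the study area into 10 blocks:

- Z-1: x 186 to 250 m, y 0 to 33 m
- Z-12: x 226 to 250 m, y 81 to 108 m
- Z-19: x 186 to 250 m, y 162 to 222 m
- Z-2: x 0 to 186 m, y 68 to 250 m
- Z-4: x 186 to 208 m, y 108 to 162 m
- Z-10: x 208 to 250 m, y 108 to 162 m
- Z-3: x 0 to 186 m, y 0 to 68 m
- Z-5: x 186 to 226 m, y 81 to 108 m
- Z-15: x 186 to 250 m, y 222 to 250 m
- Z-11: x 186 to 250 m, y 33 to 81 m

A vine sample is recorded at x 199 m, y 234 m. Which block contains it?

The point has x = 199 and y = 234.
Only Z-15 satisfies 186 ≤ x ≤ 250 and 222 ≤ y ≤ 250.

Z-15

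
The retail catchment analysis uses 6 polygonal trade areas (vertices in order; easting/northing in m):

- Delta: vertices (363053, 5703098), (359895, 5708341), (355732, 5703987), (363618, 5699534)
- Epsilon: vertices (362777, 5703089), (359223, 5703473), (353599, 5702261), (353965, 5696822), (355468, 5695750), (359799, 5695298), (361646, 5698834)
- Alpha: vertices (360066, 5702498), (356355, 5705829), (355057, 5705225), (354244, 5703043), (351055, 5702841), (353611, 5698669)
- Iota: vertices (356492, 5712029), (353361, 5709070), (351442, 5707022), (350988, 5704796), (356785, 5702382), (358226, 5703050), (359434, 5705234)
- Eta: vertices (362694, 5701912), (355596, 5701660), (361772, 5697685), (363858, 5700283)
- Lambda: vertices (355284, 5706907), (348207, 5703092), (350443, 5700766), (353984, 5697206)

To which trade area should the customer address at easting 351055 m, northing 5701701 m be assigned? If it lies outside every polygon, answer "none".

Cast a ray rightward from (351055, 5701701). For each polygon, the edges (by vertex number in listed order) whose endpoints lie on opposite sides of northing = 5701701, where each meets that height, and whether that is right or left of the point:
Delta: 3–4 at easting≈359780.4 (right), 4–1 at easting≈363274.5 (right) → 2 crossings.
Epsilon: 3–4 at easting≈353636.7 (right), 7–1 at easting≈362408.1 (right) → 2 crossings.
Alpha: 5–6 at easting≈351753.4 (right), 6–1 at easting≈358722.4 (right) → 2 crossings.
Iota: no edge straddles that height → 0 crossings.
Eta: 1–2 at easting≈356750.8 (right), 4–1 at easting≈362844.8 (right) → 2 crossings.
Lambda: 2–3 at easting≈349544.2 (left), 4–1 at easting≈354586.4 (right) → 1 crossing.
Only Lambda has an odd count, so the point is inside Lambda.

Lambda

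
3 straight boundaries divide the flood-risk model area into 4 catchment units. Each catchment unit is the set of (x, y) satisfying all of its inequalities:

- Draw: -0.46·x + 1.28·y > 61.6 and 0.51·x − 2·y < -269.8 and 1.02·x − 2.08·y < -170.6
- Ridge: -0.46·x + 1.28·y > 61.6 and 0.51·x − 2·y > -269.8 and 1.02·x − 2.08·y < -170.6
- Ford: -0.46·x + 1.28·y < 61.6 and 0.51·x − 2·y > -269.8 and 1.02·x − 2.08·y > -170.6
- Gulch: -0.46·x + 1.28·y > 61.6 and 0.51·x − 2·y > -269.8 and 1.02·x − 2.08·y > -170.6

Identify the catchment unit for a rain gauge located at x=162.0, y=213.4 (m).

Draw

-0.46·162.0 + 1.28·213.4 = 198.632, which is > 61.6
0.51·162.0 − 2·213.4 = -344.180, which is < -269.8
1.02·162.0 − 2.08·213.4 = -278.632, which is < -170.6
This sign pattern matches Draw.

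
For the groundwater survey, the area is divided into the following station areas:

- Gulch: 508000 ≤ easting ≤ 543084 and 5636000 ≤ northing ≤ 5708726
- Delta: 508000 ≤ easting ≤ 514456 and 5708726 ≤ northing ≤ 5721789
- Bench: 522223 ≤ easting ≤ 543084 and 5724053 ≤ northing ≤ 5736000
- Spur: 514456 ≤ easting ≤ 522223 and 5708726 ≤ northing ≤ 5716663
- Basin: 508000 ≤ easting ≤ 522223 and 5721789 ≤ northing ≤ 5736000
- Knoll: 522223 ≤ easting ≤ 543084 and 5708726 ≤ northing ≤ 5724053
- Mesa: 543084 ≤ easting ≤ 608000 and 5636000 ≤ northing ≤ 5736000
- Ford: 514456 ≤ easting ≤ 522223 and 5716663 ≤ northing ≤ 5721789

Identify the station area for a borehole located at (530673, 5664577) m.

The point has easting = 530673 and northing = 5664577.
Only Gulch satisfies 508000 ≤ easting ≤ 543084 and 5636000 ≤ northing ≤ 5708726.

Gulch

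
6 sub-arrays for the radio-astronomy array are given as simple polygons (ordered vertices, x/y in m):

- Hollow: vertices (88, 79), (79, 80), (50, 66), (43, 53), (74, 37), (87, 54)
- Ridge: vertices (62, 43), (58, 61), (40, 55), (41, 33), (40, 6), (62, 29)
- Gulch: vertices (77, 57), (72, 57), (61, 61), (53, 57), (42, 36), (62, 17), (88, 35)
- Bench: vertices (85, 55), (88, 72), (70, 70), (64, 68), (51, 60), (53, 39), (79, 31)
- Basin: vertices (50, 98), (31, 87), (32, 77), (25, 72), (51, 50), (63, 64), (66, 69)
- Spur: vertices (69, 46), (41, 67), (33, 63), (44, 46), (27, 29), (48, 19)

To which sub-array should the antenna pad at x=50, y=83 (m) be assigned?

Basin

Cast a ray rightward from (50, 83). For each polygon, the edges (by vertex number in listed order) whose endpoints lie on opposite sides of y = 83, where each meets that height, and whether that is right or left of the point:
Hollow: no edge straddles that height → 0 crossings.
Ridge: no edge straddles that height → 0 crossings.
Gulch: no edge straddles that height → 0 crossings.
Bench: no edge straddles that height → 0 crossings.
Basin: 2–3 at x≈31.4 (left), 7–1 at x≈58.3 (right) → 1 crossing.
Spur: no edge straddles that height → 0 crossings.
Only Basin has an odd count, so the point is inside Basin.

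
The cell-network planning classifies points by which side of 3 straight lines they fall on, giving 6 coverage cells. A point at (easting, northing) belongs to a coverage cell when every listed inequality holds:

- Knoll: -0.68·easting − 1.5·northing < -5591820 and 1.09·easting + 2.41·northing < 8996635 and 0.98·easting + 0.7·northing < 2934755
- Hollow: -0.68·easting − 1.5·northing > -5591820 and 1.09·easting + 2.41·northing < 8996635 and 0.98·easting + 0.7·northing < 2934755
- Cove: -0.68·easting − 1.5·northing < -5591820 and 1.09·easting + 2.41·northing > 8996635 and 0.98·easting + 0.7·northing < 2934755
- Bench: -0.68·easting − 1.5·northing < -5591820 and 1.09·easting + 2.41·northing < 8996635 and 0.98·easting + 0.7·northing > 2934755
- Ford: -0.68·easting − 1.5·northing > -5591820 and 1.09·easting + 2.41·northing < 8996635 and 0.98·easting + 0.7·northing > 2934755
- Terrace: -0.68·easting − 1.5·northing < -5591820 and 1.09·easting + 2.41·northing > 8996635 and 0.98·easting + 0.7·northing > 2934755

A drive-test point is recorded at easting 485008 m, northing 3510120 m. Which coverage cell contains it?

-0.68·485008 − 1.5·3510120 = -5594985.440, which is < -5591820
1.09·485008 + 2.41·3510120 = 8988047.920, which is < 8996635
0.98·485008 + 0.7·3510120 = 2932391.840, which is < 2934755
This sign pattern matches Knoll.

Knoll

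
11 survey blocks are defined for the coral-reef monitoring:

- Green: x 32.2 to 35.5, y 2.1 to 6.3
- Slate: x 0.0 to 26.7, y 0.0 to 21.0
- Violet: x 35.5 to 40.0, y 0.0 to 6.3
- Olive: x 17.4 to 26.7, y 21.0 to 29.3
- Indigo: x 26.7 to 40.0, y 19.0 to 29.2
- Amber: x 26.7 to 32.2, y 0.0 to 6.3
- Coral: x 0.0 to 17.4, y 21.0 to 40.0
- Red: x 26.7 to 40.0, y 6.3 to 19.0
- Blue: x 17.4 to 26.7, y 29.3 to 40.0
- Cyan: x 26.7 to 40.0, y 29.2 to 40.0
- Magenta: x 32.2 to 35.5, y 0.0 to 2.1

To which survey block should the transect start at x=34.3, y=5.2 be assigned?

Green

The point has x = 34.3 and y = 5.2.
Only Green satisfies 32.2 ≤ x ≤ 35.5 and 2.1 ≤ y ≤ 6.3.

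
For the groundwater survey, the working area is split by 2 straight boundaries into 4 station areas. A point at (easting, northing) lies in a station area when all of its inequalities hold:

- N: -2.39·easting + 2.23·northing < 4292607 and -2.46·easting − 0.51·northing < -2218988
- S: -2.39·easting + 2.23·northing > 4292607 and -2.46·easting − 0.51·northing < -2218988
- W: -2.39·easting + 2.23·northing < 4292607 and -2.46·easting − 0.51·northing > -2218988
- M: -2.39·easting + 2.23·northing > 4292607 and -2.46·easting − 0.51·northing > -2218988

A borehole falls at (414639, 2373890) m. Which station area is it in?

-2.39·414639 + 2.23·2373890 = 4302787.490, which is > 4292607
-2.46·414639 − 0.51·2373890 = -2230695.840, which is < -2218988
This sign pattern matches S.

S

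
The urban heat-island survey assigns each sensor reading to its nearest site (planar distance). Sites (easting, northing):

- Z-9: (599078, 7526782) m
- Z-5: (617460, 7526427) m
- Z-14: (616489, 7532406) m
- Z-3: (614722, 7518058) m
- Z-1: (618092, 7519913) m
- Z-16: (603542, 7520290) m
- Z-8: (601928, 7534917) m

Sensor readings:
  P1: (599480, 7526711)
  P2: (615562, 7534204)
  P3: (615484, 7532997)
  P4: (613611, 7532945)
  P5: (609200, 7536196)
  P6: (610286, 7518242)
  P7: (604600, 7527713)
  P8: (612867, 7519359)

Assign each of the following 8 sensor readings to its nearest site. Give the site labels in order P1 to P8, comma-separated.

Z-9, Z-14, Z-14, Z-14, Z-8, Z-3, Z-9, Z-3

P1 → Z-9 (d²=166645.00)
P2 → Z-14 (d²=4092133.00)
P3 → Z-14 (d²=1359306.00)
P4 → Z-14 (d²=8573405.00)
P5 → Z-8 (d²=54517825.00)
P6 → Z-3 (d²=19711952.00)
P7 → Z-9 (d²=31359245.00)
P8 → Z-3 (d²=5133626.00)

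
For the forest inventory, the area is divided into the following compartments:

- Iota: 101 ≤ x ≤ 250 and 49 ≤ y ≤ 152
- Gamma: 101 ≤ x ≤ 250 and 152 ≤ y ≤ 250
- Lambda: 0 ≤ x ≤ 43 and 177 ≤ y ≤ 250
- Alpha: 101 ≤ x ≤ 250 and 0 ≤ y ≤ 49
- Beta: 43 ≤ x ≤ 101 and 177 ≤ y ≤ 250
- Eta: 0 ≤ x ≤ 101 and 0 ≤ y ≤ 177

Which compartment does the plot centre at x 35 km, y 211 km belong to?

Lambda

The point has x = 35 and y = 211.
Only Lambda satisfies 0 ≤ x ≤ 43 and 177 ≤ y ≤ 250.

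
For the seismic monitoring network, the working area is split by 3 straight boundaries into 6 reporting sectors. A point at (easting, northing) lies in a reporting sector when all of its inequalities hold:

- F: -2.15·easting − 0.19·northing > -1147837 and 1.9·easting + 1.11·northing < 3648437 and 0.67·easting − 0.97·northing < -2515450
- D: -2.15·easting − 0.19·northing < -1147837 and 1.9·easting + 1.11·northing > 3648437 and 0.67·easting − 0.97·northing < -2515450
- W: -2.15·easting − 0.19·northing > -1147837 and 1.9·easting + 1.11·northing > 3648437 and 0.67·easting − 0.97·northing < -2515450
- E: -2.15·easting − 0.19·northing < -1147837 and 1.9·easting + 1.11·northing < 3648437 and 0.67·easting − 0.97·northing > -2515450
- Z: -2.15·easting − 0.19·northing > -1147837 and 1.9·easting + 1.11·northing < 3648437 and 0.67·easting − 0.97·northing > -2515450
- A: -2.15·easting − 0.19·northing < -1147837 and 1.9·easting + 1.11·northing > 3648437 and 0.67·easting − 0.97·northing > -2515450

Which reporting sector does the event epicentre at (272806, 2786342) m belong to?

F

-2.15·272806 − 0.19·2786342 = -1115937.880, which is > -1147837
1.9·272806 + 1.11·2786342 = 3611171.020, which is < 3648437
0.67·272806 − 0.97·2786342 = -2519971.720, which is < -2515450
This sign pattern matches F.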